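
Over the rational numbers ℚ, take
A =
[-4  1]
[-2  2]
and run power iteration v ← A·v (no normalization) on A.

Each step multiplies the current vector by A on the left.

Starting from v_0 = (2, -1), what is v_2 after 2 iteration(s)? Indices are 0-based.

v_2 = (30, 6)

v_0 = (2, -1).
v_1 = A·v_0 = (-9, -6).
v_2 = A·v_1 = (30, 6).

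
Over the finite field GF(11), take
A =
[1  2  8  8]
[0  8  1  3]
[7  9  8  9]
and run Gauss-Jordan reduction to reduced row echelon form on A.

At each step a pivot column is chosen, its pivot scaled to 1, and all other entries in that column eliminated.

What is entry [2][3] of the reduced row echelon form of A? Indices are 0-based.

M[2][3] = 4

step 1: normalize row 0 (÷1) = (1, 2, 8, 8)
  row 2: subtract 7×row0 = (0, 6, 7, 8)
step 2: normalize row 1 (÷8) = (0, 1, 7, 10)
  row 0: subtract 2×row1 = (1, 0, 5, 10)
  row 2: subtract 6×row1 = (0, 0, 9, 3)
step 3: normalize row 2 (÷9) = (0, 0, 1, 4)
  row 0: subtract 5×row2 = (1, 0, 0, 1)
  row 1: subtract 7×row2 = (0, 1, 0, 4)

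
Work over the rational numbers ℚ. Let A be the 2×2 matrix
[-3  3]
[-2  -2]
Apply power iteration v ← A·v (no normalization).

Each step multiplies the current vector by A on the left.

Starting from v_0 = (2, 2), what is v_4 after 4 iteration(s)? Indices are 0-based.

v_4 = (-312, -272)

v_0 = (2, 2).
v_1 = A·v_0 = (0, -8).
v_2 = A·v_1 = (-24, 16).
v_3 = A·v_2 = (120, 16).
v_4 = A·v_3 = (-312, -272).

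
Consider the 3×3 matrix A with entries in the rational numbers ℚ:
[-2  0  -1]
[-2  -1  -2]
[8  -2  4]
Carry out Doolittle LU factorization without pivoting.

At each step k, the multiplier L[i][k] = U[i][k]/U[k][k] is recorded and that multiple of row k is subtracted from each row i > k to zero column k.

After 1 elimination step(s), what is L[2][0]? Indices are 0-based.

Step 1: pivot at (0,0) is -2.
  row1 ← row1 − (1)·row0  ⇒  L[1][0]=1, U row1=(0, -1, -1)
  row2 ← row2 − (-4)·row0  ⇒  L[2][0]=-4, U row2=(0, -2, 0)

L[2][0] = -4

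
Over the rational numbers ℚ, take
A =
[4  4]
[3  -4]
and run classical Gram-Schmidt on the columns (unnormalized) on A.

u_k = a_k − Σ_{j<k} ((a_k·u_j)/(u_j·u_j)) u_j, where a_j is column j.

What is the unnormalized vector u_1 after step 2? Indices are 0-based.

u_1 = (84/25, -112/25)

Step 1: u_0 = a_0 = (4, 3).
Step 2: u_1 = a_1 − (4/25)·u_0 = (84/25, -112/25).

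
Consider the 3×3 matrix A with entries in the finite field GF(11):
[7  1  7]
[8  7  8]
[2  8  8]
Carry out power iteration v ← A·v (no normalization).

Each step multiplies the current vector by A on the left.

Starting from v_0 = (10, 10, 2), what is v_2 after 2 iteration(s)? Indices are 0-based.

v_0 = (10, 10, 2).
v_1 = A·v_0 = (6, 1, 6).
v_2 = A·v_1 = (8, 4, 2).

v_2 = (8, 4, 2)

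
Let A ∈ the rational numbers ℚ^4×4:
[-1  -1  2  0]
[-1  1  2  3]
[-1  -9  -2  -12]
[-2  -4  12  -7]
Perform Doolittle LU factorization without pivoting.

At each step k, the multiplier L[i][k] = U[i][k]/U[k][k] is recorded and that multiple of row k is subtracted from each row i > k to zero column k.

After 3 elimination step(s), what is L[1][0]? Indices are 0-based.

Step 1: pivot at (0,0) is -1.
  row1 ← row1 − (1)·row0  ⇒  L[1][0]=1, U row1=(0, 2, 0, 3)
  row2 ← row2 − (1)·row0  ⇒  L[2][0]=1, U row2=(0, -8, -4, -12)
  row3 ← row3 − (2)·row0  ⇒  L[3][0]=2, U row3=(0, -2, 8, -7)
Step 2: pivot at (1,1) is 2.
  row2 ← row2 − (-4)·row1  ⇒  L[2][1]=-4, U row2=(0, 0, -4, 0)
  row3 ← row3 − (-1)·row1  ⇒  L[3][1]=-1, U row3=(0, 0, 8, -4)
Step 3: pivot at (2,2) is -4.
  row3 ← row3 − (-2)·row2  ⇒  L[3][2]=-2, U row3=(0, 0, 0, -4)

L[1][0] = 1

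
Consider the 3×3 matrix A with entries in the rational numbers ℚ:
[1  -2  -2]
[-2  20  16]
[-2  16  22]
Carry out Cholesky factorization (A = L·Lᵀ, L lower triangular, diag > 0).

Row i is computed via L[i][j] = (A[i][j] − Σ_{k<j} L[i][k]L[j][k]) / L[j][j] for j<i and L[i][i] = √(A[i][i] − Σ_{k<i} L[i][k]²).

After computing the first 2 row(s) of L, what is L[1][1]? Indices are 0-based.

L[1][1] = 4

Step 1: L[0][0] = √(1) = 1.
  L[1][0] = (-2) / L[0][0] = -2.
Step 2: L[1][1] = √(16) = 4.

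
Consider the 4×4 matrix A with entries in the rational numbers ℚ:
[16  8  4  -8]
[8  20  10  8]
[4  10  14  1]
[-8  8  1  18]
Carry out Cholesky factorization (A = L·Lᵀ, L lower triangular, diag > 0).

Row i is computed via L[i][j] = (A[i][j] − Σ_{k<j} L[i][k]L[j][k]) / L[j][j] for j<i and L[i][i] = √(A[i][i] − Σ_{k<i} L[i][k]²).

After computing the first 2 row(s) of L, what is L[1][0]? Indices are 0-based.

Step 1: L[0][0] = √(16) = 4.
  L[1][0] = (8) / L[0][0] = 2.
Step 2: L[1][1] = √(16) = 4.

L[1][0] = 2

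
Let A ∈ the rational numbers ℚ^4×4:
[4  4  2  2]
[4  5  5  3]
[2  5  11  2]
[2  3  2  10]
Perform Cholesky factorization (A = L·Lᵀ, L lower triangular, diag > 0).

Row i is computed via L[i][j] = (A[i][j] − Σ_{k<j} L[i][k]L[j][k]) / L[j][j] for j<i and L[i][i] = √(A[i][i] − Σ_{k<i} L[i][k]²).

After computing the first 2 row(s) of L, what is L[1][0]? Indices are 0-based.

Step 1: L[0][0] = √(4) = 2.
  L[1][0] = (4) / L[0][0] = 2.
Step 2: L[1][1] = √(1) = 1.

L[1][0] = 2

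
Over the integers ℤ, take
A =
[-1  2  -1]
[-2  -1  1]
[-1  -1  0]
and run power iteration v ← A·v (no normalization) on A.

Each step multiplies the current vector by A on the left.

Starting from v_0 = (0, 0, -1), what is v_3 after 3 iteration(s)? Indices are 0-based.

v_3 = (1, 7, 4)

v_0 = (0, 0, -1).
v_1 = A·v_0 = (1, -1, 0).
v_2 = A·v_1 = (-3, -1, 0).
v_3 = A·v_2 = (1, 7, 4).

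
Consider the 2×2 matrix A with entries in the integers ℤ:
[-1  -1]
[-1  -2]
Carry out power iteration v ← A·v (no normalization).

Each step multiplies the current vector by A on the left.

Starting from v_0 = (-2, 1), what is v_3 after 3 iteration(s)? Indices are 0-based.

v_3 = (2, 3)

v_0 = (-2, 1).
v_1 = A·v_0 = (1, 0).
v_2 = A·v_1 = (-1, -1).
v_3 = A·v_2 = (2, 3).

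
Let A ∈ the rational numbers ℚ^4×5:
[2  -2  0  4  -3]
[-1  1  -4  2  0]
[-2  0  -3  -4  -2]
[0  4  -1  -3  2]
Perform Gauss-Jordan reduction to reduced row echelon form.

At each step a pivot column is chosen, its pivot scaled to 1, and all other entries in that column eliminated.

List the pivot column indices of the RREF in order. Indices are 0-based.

[1] R0 /= 2  ⇒  (1, -1, 0, 2, -3/2)
     R1 -= -1·R0  ⇒  (0, 0, -4, 4, -3/2)
     R2 -= -2·R0  ⇒  (0, -2, -3, 0, -5)
[2] R1 <-> R2
[2] R1 /= -2  ⇒  (0, 1, 3/2, 0, 5/2)
     R0 -= -1·R1  ⇒  (1, 0, 3/2, 2, 1)
     R3 -= 4·R1  ⇒  (0, 0, -7, -3, -8)
[3] R2 /= -4  ⇒  (0, 0, 1, -1, 3/8)
     R0 -= 3/2·R2  ⇒  (1, 0, 0, 7/2, 7/16)
     R1 -= 3/2·R2  ⇒  (0, 1, 0, 3/2, 31/16)
     R3 -= -7·R2  ⇒  (0, 0, 0, -10, -43/8)
[4] R3 /= -10  ⇒  (0, 0, 0, 1, 43/80)
     R0 -= 7/2·R3  ⇒  (1, 0, 0, 0, -231/160)
     R1 -= 3/2·R3  ⇒  (0, 1, 0, 0, 181/160)
     R2 -= -1·R3  ⇒  (0, 0, 1, 0, 73/80)

pivot columns: 0, 1, 2, 3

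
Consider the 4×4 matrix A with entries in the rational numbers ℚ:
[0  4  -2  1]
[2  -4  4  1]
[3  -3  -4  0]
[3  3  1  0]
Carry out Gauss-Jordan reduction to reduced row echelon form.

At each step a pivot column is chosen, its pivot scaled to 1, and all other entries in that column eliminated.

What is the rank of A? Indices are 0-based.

rank = 4

[1] R0 <-> R1
[1] R0 /= 2  ⇒  (1, -2, 2, 1/2)
     R2 -= 3·R0  ⇒  (0, 3, -10, -3/2)
     R3 -= 3·R0  ⇒  (0, 9, -5, -3/2)
[2] R1 /= 4  ⇒  (0, 1, -1/2, 1/4)
     R0 -= -2·R1  ⇒  (1, 0, 1, 1)
     R2 -= 3·R1  ⇒  (0, 0, -17/2, -9/4)
     R3 -= 9·R1  ⇒  (0, 0, -1/2, -15/4)
[3] R2 /= -17/2  ⇒  (0, 0, 1, 9/34)
     R0 -= 1·R2  ⇒  (1, 0, 0, 25/34)
     R1 -= -1/2·R2  ⇒  (0, 1, 0, 13/34)
     R3 -= -1/2·R2  ⇒  (0, 0, 0, -123/34)
[4] R3 /= -123/34  ⇒  (0, 0, 0, 1)
     R0 -= 25/34·R3  ⇒  (1, 0, 0, 0)
     R1 -= 13/34·R3  ⇒  (0, 1, 0, 0)
     R2 -= 9/34·R3  ⇒  (0, 0, 1, 0)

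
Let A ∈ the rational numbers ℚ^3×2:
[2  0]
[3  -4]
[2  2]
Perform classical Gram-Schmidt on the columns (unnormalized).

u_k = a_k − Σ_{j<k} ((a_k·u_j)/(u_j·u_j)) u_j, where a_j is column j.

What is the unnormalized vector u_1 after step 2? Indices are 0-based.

Step 1: u_0 = a_0 = (2, 3, 2).
Step 2: u_1 = a_1 − (-8/17)·u_0 = (16/17, -44/17, 50/17).

u_1 = (16/17, -44/17, 50/17)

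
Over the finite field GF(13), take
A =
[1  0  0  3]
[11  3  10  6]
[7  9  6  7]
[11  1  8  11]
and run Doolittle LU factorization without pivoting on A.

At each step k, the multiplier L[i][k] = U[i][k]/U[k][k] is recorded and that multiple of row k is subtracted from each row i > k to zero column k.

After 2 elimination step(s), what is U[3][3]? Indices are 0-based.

U[3][3] = 0

[col 0] pivot 1
  R1 -= 11*R0 → (0, 3, 10, 12)  (L[1][0] := 11)
  R2 -= 7*R0 → (0, 9, 6, 12)  (L[2][0] := 7)
  R3 -= 11*R0 → (0, 1, 8, 4)  (L[3][0] := 11)
[col 1] pivot 3
  R2 -= 3*R1 → (0, 0, 2, 2)  (L[2][1] := 3)
  R3 -= 9*R1 → (0, 0, 9, 0)  (L[3][1] := 9)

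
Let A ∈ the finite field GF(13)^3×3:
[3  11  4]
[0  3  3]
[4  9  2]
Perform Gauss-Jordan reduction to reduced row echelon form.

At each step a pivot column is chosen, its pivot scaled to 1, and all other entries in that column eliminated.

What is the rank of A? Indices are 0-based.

rank = 3

pivot(0,0)=3: scale R0 → (1, 8, 10)
  clear (2,0): R2 −= (4)R0 → (0, 3, 1)
pivot(1,1)=3: scale R1 → (0, 1, 1)
  clear (0,1): R0 −= (8)R1 → (1, 0, 2)
  clear (2,1): R2 −= (3)R1 → (0, 0, 11)
pivot(2,2)=11: scale R2 → (0, 0, 1)
  clear (0,2): R0 −= (2)R2 → (1, 0, 0)
  clear (1,2): R1 −= (1)R2 → (0, 1, 0)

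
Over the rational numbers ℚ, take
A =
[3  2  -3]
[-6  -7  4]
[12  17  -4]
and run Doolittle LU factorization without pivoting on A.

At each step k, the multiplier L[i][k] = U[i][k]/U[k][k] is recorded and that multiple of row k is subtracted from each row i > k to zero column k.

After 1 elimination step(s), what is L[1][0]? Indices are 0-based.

L[1][0] = -2

Step 1: pivot at (0,0) is 3.
  row1 ← row1 − (-2)·row0  ⇒  L[1][0]=-2, U row1=(0, -3, -2)
  row2 ← row2 − (4)·row0  ⇒  L[2][0]=4, U row2=(0, 9, 8)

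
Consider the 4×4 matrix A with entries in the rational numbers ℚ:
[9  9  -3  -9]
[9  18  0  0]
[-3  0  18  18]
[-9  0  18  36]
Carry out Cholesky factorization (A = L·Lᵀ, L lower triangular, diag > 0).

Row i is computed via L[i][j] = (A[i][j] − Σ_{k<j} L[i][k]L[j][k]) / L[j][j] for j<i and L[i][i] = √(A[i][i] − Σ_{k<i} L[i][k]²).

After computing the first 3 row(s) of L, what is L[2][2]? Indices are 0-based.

L[2][2] = 4

Step 1: L[0][0] = √(9) = 3.
  L[1][0] = (9) / L[0][0] = 3.
Step 2: L[1][1] = √(9) = 3.
  L[2][0] = (-3) / L[0][0] = -1.
  L[2][1] = (3) / L[1][1] = 1.
Step 3: L[2][2] = √(16) = 4.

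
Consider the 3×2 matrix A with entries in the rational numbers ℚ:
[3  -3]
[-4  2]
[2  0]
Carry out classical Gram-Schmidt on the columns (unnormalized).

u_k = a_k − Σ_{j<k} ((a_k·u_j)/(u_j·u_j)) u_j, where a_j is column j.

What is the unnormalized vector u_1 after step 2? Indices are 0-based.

u_1 = (-36/29, -10/29, 34/29)

Step 1: u_0 = a_0 = (3, -4, 2).
Step 2: u_1 = a_1 − (-17/29)·u_0 = (-36/29, -10/29, 34/29).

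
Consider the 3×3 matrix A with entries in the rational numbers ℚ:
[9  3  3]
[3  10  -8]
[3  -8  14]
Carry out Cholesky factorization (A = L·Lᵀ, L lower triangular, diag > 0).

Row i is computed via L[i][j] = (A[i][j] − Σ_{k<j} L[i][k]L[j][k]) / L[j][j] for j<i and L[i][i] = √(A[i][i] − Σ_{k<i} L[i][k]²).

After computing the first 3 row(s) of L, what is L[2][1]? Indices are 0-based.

Step 1: L[0][0] = √(9) = 3.
  L[1][0] = (3) / L[0][0] = 1.
Step 2: L[1][1] = √(9) = 3.
  L[2][0] = (3) / L[0][0] = 1.
  L[2][1] = (-9) / L[1][1] = -3.
Step 3: L[2][2] = √(4) = 2.

L[2][1] = -3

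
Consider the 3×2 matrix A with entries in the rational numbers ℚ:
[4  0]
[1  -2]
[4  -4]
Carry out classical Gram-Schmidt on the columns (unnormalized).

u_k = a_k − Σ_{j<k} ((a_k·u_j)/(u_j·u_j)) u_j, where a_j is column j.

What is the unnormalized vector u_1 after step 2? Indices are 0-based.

u_1 = (24/11, -16/11, -20/11)

Step 1: u_0 = a_0 = (4, 1, 4).
Step 2: u_1 = a_1 − (-6/11)·u_0 = (24/11, -16/11, -20/11).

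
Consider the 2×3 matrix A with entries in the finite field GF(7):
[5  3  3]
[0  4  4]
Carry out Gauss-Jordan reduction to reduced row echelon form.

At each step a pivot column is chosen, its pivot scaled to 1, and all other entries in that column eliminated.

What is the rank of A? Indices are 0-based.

rank = 2

pivot(0,0)=5: scale R0 → (1, 2, 2)
pivot(1,1)=4: scale R1 → (0, 1, 1)
  clear (0,1): R0 −= (2)R1 → (1, 0, 0)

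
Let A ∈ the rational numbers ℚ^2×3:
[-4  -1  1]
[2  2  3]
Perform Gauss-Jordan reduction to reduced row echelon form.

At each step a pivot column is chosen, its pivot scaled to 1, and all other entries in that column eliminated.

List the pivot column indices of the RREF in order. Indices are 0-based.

[1] R0 /= -4  ⇒  (1, 1/4, -1/4)
     R1 -= 2·R0  ⇒  (0, 3/2, 7/2)
[2] R1 /= 3/2  ⇒  (0, 1, 7/3)
     R0 -= 1/4·R1  ⇒  (1, 0, -5/6)

pivot columns: 0, 1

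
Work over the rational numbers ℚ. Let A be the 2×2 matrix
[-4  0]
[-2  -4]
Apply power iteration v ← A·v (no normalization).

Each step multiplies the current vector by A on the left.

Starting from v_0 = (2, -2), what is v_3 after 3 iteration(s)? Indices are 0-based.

v_3 = (-128, -64)

v_0 = (2, -2).
v_1 = A·v_0 = (-8, 4).
v_2 = A·v_1 = (32, 0).
v_3 = A·v_2 = (-128, -64).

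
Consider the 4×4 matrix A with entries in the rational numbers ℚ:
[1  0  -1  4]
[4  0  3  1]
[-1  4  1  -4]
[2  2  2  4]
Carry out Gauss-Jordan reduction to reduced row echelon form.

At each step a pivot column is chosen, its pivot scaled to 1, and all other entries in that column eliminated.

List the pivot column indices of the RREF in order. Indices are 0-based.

pivot columns: 0, 1, 2, 3

step 1: normalize row 0 (÷1) = (1, 0, -1, 4)
  row 1: subtract 4×row0 = (0, 0, 7, -15)
  row 2: subtract -1×row0 = (0, 4, 0, 0)
  row 3: subtract 2×row0 = (0, 2, 4, -4)
step 2: exchange rows 1,2
step 2: normalize row 1 (÷4) = (0, 1, 0, 0)
  row 3: subtract 2×row1 = (0, 0, 4, -4)
step 3: normalize row 2 (÷7) = (0, 0, 1, -15/7)
  row 0: subtract -1×row2 = (1, 0, 0, 13/7)
  row 3: subtract 4×row2 = (0, 0, 0, 32/7)
step 4: normalize row 3 (÷32/7) = (0, 0, 0, 1)
  row 0: subtract 13/7×row3 = (1, 0, 0, 0)
  row 2: subtract -15/7×row3 = (0, 0, 1, 0)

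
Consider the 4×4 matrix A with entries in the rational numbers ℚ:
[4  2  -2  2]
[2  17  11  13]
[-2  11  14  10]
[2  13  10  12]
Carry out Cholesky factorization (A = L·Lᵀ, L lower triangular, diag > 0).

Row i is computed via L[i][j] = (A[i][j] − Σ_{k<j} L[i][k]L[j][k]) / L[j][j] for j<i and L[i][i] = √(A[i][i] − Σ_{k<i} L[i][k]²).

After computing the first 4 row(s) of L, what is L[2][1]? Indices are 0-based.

Step 1: L[0][0] = √(4) = 2.
  L[1][0] = (2) / L[0][0] = 1.
Step 2: L[1][1] = √(16) = 4.
  L[2][0] = (-2) / L[0][0] = -1.
  L[2][1] = (12) / L[1][1] = 3.
Step 3: L[2][2] = √(4) = 2.
  L[3][0] = (2) / L[0][0] = 1.
  L[3][1] = (12) / L[1][1] = 3.
  L[3][2] = (2) / L[2][2] = 1.
Step 4: L[3][3] = √(1) = 1.

L[2][1] = 3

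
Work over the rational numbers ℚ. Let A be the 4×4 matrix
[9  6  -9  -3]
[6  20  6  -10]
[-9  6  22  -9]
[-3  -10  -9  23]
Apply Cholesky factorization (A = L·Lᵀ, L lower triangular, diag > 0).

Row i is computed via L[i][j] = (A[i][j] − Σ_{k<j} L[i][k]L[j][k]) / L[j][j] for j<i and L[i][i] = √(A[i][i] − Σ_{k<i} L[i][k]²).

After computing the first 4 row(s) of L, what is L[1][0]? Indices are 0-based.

Step 1: L[0][0] = √(9) = 3.
  L[1][0] = (6) / L[0][0] = 2.
Step 2: L[1][1] = √(16) = 4.
  L[2][0] = (-9) / L[0][0] = -3.
  L[2][1] = (12) / L[1][1] = 3.
Step 3: L[2][2] = √(4) = 2.
  L[3][0] = (-3) / L[0][0] = -1.
  L[3][1] = (-8) / L[1][1] = -2.
  L[3][2] = (-6) / L[2][2] = -3.
Step 4: L[3][3] = √(9) = 3.

L[1][0] = 2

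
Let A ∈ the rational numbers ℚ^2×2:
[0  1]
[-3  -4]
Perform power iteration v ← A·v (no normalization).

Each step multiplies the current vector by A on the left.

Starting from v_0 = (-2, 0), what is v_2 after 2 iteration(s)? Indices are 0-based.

v_0 = (-2, 0).
v_1 = A·v_0 = (0, 6).
v_2 = A·v_1 = (6, -24).

v_2 = (6, -24)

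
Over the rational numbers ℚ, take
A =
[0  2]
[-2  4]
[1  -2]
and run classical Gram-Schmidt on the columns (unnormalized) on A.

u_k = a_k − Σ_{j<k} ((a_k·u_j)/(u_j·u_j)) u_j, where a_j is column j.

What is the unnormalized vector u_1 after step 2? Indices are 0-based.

u_1 = (2, 0, 0)

Step 1: u_0 = a_0 = (0, -2, 1).
Step 2: u_1 = a_1 − (-2)·u_0 = (2, 0, 0).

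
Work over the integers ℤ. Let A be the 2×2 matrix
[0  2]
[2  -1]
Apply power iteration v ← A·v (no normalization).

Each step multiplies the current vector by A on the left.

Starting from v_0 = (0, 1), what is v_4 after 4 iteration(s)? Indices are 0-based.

v_0 = (0, 1).
v_1 = A·v_0 = (2, -1).
v_2 = A·v_1 = (-2, 5).
v_3 = A·v_2 = (10, -9).
v_4 = A·v_3 = (-18, 29).

v_4 = (-18, 29)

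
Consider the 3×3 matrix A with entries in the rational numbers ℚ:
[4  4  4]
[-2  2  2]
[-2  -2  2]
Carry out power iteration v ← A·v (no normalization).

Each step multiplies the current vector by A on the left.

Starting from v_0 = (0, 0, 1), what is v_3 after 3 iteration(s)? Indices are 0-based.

v_3 = (96, -80, -80)

v_0 = (0, 0, 1).
v_1 = A·v_0 = (4, 2, 2).
v_2 = A·v_1 = (32, 0, -8).
v_3 = A·v_2 = (96, -80, -80).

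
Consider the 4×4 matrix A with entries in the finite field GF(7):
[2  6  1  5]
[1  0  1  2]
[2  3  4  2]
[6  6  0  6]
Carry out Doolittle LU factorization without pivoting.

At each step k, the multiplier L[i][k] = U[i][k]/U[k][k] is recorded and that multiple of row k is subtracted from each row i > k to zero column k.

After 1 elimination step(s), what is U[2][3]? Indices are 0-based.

k=0: U[0][0]=2
  eliminate (1,0): mult=4, new row 1: (0, 4, 4, 3); set L[1][0]=4
  eliminate (2,0): mult=1, new row 2: (0, 4, 3, 4); set L[2][0]=1
  eliminate (3,0): mult=3, new row 3: (0, 2, 4, 5); set L[3][0]=3

U[2][3] = 4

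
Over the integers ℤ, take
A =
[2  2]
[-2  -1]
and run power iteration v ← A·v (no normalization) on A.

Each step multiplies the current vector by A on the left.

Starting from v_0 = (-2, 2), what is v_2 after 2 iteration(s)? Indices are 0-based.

v_0 = (-2, 2).
v_1 = A·v_0 = (0, 2).
v_2 = A·v_1 = (4, -2).

v_2 = (4, -2)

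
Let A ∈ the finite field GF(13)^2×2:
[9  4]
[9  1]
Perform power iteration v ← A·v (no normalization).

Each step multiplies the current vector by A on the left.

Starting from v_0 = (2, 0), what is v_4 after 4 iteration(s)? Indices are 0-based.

v_0 = (2, 0).
v_1 = A·v_0 = (5, 5).
v_2 = A·v_1 = (0, 11).
v_3 = A·v_2 = (5, 11).
v_4 = A·v_3 = (11, 4).

v_4 = (11, 4)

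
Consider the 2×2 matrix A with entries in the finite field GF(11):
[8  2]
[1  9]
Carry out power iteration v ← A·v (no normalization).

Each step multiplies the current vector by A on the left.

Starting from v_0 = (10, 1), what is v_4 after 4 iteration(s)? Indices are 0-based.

v_0 = (10, 1).
v_1 = A·v_0 = (5, 8).
v_2 = A·v_1 = (1, 0).
v_3 = A·v_2 = (8, 1).
v_4 = A·v_3 = (0, 6).

v_4 = (0, 6)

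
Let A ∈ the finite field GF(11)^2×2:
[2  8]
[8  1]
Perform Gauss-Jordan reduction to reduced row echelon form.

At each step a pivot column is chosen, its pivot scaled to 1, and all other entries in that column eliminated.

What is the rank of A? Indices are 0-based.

rank = 2

[1] R0 /= 2  ⇒  (1, 4)
     R1 -= 8·R0  ⇒  (0, 2)
[2] R1 /= 2  ⇒  (0, 1)
     R0 -= 4·R1  ⇒  (1, 0)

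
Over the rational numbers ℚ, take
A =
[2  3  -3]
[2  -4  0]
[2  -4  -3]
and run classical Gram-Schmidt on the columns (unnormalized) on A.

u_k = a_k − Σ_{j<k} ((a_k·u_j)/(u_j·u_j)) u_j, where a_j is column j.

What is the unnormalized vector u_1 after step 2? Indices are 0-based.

Step 1: u_0 = a_0 = (2, 2, 2).
Step 2: u_1 = a_1 − (-5/6)·u_0 = (14/3, -7/3, -7/3).

u_1 = (14/3, -7/3, -7/3)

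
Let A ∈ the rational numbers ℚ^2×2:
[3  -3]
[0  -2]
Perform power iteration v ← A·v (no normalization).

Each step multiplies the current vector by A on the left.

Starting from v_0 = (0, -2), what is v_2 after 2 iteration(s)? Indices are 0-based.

v_0 = (0, -2).
v_1 = A·v_0 = (6, 4).
v_2 = A·v_1 = (6, -8).

v_2 = (6, -8)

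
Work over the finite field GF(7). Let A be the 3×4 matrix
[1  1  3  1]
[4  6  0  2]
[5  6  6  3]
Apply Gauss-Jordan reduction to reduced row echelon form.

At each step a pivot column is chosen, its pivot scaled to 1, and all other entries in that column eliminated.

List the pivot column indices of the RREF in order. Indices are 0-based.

pivot columns: 0, 1, 2

[1] R0 /= 1  ⇒  (1, 1, 3, 1)
     R1 -= 4·R0  ⇒  (0, 2, 2, 5)
     R2 -= 5·R0  ⇒  (0, 1, 5, 5)
[2] R1 /= 2  ⇒  (0, 1, 1, 6)
     R0 -= 1·R1  ⇒  (1, 0, 2, 2)
     R2 -= 1·R1  ⇒  (0, 0, 4, 6)
[3] R2 /= 4  ⇒  (0, 0, 1, 5)
     R0 -= 2·R2  ⇒  (1, 0, 0, 6)
     R1 -= 1·R2  ⇒  (0, 1, 0, 1)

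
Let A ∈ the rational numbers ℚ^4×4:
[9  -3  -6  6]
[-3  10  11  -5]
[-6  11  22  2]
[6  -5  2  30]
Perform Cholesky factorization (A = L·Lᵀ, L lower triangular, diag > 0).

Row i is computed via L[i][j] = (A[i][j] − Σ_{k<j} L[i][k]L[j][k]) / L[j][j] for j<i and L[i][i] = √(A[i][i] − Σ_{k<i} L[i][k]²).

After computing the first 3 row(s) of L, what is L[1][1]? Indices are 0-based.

Step 1: L[0][0] = √(9) = 3.
  L[1][0] = (-3) / L[0][0] = -1.
Step 2: L[1][1] = √(9) = 3.
  L[2][0] = (-6) / L[0][0] = -2.
  L[2][1] = (9) / L[1][1] = 3.
Step 3: L[2][2] = √(9) = 3.

L[1][1] = 3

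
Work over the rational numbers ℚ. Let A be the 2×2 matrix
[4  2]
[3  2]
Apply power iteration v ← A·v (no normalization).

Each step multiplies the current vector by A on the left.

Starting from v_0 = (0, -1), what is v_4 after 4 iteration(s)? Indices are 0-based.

v_0 = (0, -1).
v_1 = A·v_0 = (-2, -2).
v_2 = A·v_1 = (-12, -10).
v_3 = A·v_2 = (-68, -56).
v_4 = A·v_3 = (-384, -316).

v_4 = (-384, -316)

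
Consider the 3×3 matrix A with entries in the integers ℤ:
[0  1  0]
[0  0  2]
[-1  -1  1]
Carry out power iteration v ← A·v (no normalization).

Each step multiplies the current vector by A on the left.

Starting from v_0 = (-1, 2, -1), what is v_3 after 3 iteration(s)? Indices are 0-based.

v_0 = (-1, 2, -1).
v_1 = A·v_0 = (2, -2, -2).
v_2 = A·v_1 = (-2, -4, -2).
v_3 = A·v_2 = (-4, -4, 4).

v_3 = (-4, -4, 4)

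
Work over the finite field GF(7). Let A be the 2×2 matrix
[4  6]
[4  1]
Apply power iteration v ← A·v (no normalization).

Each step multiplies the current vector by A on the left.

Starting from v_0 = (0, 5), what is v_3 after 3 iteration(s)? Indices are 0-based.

v_0 = (0, 5).
v_1 = A·v_0 = (2, 5).
v_2 = A·v_1 = (3, 6).
v_3 = A·v_2 = (6, 4).

v_3 = (6, 4)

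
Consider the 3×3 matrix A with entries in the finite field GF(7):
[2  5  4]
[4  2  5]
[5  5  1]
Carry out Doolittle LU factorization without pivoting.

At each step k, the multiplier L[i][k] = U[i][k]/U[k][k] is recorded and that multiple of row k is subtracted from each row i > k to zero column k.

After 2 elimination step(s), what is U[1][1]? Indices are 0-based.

U[1][1] = 6

k=0: U[0][0]=2
  eliminate (1,0): mult=2, new row 1: (0, 6, 4); set L[1][0]=2
  eliminate (2,0): mult=6, new row 2: (0, 3, 5); set L[2][0]=6
k=1: U[1][1]=6
  eliminate (2,1): mult=4, new row 2: (0, 0, 3); set L[2][1]=4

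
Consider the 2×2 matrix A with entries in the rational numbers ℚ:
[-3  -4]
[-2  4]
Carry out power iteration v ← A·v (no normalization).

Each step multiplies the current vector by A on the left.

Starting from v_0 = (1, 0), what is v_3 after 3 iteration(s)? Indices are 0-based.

v_3 = (-43, -42)

v_0 = (1, 0).
v_1 = A·v_0 = (-3, -2).
v_2 = A·v_1 = (17, -2).
v_3 = A·v_2 = (-43, -42).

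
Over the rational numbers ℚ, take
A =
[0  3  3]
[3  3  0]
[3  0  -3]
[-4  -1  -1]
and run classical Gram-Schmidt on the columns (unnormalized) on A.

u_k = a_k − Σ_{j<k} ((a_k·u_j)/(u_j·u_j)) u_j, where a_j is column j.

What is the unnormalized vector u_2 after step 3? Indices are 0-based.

u_2 = (24/53, -60/53, -84/53, -108/53)

Step 1: u_0 = a_0 = (0, 3, 3, -4).
Step 2: u_1 = a_1 − (13/34)·u_0 = (3, 63/34, -39/34, 9/17).
Step 3: u_2 = a_2 − (-5/34)·u_0 − (45/53)·u_1 = (24/53, -60/53, -84/53, -108/53).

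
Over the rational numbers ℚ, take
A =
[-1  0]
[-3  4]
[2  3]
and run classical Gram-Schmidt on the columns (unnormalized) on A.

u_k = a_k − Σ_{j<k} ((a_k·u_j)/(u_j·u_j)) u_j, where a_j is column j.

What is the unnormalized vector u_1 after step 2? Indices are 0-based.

u_1 = (-3/7, 19/7, 27/7)

Step 1: u_0 = a_0 = (-1, -3, 2).
Step 2: u_1 = a_1 − (-3/7)·u_0 = (-3/7, 19/7, 27/7).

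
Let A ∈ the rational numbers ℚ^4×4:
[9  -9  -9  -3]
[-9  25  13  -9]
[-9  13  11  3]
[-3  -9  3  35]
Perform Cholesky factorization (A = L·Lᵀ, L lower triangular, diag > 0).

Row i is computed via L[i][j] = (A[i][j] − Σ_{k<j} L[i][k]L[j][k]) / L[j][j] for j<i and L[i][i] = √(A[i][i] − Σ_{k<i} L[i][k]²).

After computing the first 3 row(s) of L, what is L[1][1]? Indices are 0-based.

Step 1: L[0][0] = √(9) = 3.
  L[1][0] = (-9) / L[0][0] = -3.
Step 2: L[1][1] = √(16) = 4.
  L[2][0] = (-9) / L[0][0] = -3.
  L[2][1] = (4) / L[1][1] = 1.
Step 3: L[2][2] = √(1) = 1.

L[1][1] = 4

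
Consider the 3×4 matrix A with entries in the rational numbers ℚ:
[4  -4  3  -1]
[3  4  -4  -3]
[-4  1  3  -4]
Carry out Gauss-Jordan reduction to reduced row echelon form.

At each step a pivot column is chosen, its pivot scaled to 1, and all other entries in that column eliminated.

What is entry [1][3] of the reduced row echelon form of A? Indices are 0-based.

M[1][3] = -179/93

[1] R0 /= 4  ⇒  (1, -1, 3/4, -1/4)
     R1 -= 3·R0  ⇒  (0, 7, -25/4, -9/4)
     R2 -= -4·R0  ⇒  (0, -3, 6, -5)
[2] R1 /= 7  ⇒  (0, 1, -25/28, -9/28)
     R0 -= -1·R1  ⇒  (1, 0, -1/7, -4/7)
     R2 -= -3·R1  ⇒  (0, 0, 93/28, -167/28)
[3] R2 /= 93/28  ⇒  (0, 0, 1, -167/93)
     R0 -= -1/7·R2  ⇒  (1, 0, 0, -77/93)
     R1 -= -25/28·R2  ⇒  (0, 1, 0, -179/93)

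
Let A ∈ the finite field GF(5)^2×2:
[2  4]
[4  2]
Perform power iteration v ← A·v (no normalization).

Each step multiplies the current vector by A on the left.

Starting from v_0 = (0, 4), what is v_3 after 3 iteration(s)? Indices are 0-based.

v_0 = (0, 4).
v_1 = A·v_0 = (1, 3).
v_2 = A·v_1 = (4, 0).
v_3 = A·v_2 = (3, 1).

v_3 = (3, 1)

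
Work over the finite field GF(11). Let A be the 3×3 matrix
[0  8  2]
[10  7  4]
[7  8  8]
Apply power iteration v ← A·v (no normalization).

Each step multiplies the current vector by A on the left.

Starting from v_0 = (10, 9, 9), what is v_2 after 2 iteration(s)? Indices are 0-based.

v_2 = (7, 3, 7)

v_0 = (10, 9, 9).
v_1 = A·v_0 = (2, 1, 5).
v_2 = A·v_1 = (7, 3, 7).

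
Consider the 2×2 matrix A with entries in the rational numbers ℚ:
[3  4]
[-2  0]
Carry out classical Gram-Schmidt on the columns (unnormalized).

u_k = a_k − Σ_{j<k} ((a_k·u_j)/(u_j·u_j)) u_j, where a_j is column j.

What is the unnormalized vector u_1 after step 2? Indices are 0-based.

Step 1: u_0 = a_0 = (3, -2).
Step 2: u_1 = a_1 − (12/13)·u_0 = (16/13, 24/13).

u_1 = (16/13, 24/13)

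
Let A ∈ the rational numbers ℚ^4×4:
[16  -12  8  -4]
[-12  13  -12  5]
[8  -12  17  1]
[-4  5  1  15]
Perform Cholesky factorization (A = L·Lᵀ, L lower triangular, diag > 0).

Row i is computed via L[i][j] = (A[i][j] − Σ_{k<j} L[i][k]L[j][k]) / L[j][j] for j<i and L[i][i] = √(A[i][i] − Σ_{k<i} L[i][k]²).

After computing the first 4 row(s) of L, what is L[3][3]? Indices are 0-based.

Step 1: L[0][0] = √(16) = 4.
  L[1][0] = (-12) / L[0][0] = -3.
Step 2: L[1][1] = √(4) = 2.
  L[2][0] = (8) / L[0][0] = 2.
  L[2][1] = (-6) / L[1][1] = -3.
Step 3: L[2][2] = √(4) = 2.
  L[3][0] = (-4) / L[0][0] = -1.
  L[3][1] = (2) / L[1][1] = 1.
  L[3][2] = (6) / L[2][2] = 3.
Step 4: L[3][3] = √(4) = 2.

L[3][3] = 2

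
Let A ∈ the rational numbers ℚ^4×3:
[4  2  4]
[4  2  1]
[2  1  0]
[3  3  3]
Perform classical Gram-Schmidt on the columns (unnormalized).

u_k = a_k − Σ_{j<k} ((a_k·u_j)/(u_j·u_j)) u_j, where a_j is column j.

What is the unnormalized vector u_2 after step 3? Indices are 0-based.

Step 1: u_0 = a_0 = (4, 4, 2, 3).
Step 2: u_1 = a_1 − (3/5)·u_0 = (-2/5, -2/5, -1/5, 6/5).
Step 3: u_2 = a_2 − (29/45)·u_0 − (8/9)·u_1 = (16/9, -11/9, -10/9, 0).

u_2 = (16/9, -11/9, -10/9, 0)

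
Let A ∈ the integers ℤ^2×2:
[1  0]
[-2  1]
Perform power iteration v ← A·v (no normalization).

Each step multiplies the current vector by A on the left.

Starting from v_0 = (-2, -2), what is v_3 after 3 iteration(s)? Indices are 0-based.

v_3 = (-2, 10)

v_0 = (-2, -2).
v_1 = A·v_0 = (-2, 2).
v_2 = A·v_1 = (-2, 6).
v_3 = A·v_2 = (-2, 10).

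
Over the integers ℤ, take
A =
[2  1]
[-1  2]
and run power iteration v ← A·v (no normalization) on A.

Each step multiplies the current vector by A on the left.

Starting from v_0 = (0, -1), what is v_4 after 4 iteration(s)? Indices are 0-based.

v_4 = (-24, 7)

v_0 = (0, -1).
v_1 = A·v_0 = (-1, -2).
v_2 = A·v_1 = (-4, -3).
v_3 = A·v_2 = (-11, -2).
v_4 = A·v_3 = (-24, 7).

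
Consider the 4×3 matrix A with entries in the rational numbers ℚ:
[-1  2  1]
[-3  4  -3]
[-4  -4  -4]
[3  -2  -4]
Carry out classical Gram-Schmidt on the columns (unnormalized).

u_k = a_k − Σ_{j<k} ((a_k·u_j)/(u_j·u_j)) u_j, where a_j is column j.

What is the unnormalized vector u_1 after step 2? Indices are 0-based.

u_1 = (66/35, 128/35, -156/35, -58/35)

Step 1: u_0 = a_0 = (-1, -3, -4, 3).
Step 2: u_1 = a_1 − (-4/35)·u_0 = (66/35, 128/35, -156/35, -58/35).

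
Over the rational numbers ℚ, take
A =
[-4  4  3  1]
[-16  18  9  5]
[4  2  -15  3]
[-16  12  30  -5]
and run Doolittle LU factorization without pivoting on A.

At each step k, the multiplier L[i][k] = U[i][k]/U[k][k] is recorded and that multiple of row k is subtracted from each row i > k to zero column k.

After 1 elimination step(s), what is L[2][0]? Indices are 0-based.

k=0: U[0][0]=-4
  eliminate (1,0): mult=4, new row 1: (0, 2, -3, 1); set L[1][0]=4
  eliminate (2,0): mult=-1, new row 2: (0, 6, -12, 4); set L[2][0]=-1
  eliminate (3,0): mult=4, new row 3: (0, -4, 18, -9); set L[3][0]=4

L[2][0] = -1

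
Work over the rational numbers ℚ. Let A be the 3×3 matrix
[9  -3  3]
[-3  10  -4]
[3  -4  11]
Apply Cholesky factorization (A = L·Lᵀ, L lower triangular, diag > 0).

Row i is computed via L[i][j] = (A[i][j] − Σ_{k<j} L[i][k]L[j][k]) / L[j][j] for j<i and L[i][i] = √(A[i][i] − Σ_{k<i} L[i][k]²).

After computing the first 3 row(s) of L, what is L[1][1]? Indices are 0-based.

Step 1: L[0][0] = √(9) = 3.
  L[1][0] = (-3) / L[0][0] = -1.
Step 2: L[1][1] = √(9) = 3.
  L[2][0] = (3) / L[0][0] = 1.
  L[2][1] = (-3) / L[1][1] = -1.
Step 3: L[2][2] = √(9) = 3.

L[1][1] = 3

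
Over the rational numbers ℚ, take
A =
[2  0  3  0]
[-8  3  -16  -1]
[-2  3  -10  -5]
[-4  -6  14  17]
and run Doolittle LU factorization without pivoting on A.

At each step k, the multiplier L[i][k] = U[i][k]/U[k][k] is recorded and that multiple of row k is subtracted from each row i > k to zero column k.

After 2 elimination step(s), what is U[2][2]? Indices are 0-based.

k=0: U[0][0]=2
  eliminate (1,0): mult=-4, new row 1: (0, 3, -4, -1); set L[1][0]=-4
  eliminate (2,0): mult=-1, new row 2: (0, 3, -7, -5); set L[2][0]=-1
  eliminate (3,0): mult=-2, new row 3: (0, -6, 20, 17); set L[3][0]=-2
k=1: U[1][1]=3
  eliminate (2,1): mult=1, new row 2: (0, 0, -3, -4); set L[2][1]=1
  eliminate (3,1): mult=-2, new row 3: (0, 0, 12, 15); set L[3][1]=-2

U[2][2] = -3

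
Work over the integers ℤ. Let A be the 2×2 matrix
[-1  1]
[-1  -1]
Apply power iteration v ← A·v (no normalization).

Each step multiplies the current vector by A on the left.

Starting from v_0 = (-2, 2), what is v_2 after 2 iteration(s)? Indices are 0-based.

v_0 = (-2, 2).
v_1 = A·v_0 = (4, 0).
v_2 = A·v_1 = (-4, -4).

v_2 = (-4, -4)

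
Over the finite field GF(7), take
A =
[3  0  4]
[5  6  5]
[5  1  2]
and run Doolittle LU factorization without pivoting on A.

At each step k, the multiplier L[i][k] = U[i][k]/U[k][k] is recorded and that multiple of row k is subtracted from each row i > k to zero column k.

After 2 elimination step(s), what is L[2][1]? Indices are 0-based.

L[2][1] = 6

[col 0] pivot 3
  R1 -= 4*R0 → (0, 6, 3)  (L[1][0] := 4)
  R2 -= 4*R0 → (0, 1, 0)  (L[2][0] := 4)
[col 1] pivot 6
  R2 -= 6*R1 → (0, 0, 3)  (L[2][1] := 6)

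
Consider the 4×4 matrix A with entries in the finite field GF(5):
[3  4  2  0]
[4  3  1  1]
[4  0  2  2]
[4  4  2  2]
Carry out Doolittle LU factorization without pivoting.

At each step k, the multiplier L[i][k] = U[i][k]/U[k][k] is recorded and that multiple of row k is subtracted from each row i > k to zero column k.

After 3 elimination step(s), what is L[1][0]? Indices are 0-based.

[col 0] pivot 3
  R1 -= 3*R0 → (0, 1, 0, 1)  (L[1][0] := 3)
  R2 -= 3*R0 → (0, 3, 1, 2)  (L[2][0] := 3)
  R3 -= 3*R0 → (0, 2, 1, 2)  (L[3][0] := 3)
[col 1] pivot 1
  R2 -= 3*R1 → (0, 0, 1, 4)  (L[2][1] := 3)
  R3 -= 2*R1 → (0, 0, 1, 0)  (L[3][1] := 2)
[col 2] pivot 1
  R3 -= 1*R2 → (0, 0, 0, 1)  (L[3][2] := 1)

L[1][0] = 3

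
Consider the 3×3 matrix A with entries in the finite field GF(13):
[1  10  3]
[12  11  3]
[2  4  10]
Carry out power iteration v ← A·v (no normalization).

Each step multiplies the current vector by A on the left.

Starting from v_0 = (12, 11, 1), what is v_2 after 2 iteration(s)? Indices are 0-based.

v_0 = (12, 11, 1).
v_1 = A·v_0 = (8, 8, 0).
v_2 = A·v_1 = (10, 2, 9).

v_2 = (10, 2, 9)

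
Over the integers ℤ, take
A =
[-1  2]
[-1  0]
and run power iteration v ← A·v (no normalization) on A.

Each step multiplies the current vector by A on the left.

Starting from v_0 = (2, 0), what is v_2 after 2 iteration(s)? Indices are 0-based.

v_2 = (-2, 2)

v_0 = (2, 0).
v_1 = A·v_0 = (-2, -2).
v_2 = A·v_1 = (-2, 2).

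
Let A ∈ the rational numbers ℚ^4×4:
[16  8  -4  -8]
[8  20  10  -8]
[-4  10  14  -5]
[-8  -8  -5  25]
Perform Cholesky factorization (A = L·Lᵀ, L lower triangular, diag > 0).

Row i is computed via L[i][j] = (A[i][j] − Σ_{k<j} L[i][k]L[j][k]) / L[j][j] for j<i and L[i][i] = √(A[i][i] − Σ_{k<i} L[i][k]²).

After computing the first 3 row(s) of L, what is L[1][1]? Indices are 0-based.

L[1][1] = 4

Step 1: L[0][0] = √(16) = 4.
  L[1][0] = (8) / L[0][0] = 2.
Step 2: L[1][1] = √(16) = 4.
  L[2][0] = (-4) / L[0][0] = -1.
  L[2][1] = (12) / L[1][1] = 3.
Step 3: L[2][2] = √(4) = 2.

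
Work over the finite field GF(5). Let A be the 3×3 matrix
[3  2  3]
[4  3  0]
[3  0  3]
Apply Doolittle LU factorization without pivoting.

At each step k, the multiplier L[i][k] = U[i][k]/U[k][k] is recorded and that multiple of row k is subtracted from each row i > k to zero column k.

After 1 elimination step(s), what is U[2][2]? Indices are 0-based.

k=0: U[0][0]=3
  eliminate (1,0): mult=3, new row 1: (0, 2, 1); set L[1][0]=3
  eliminate (2,0): mult=1, new row 2: (0, 3, 0); set L[2][0]=1

U[2][2] = 0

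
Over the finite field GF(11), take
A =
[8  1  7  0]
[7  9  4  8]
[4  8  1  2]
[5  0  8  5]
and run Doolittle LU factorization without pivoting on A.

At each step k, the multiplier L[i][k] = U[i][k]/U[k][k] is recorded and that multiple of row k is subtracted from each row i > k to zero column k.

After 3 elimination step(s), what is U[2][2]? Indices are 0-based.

Step 1: pivot at (0,0) is 8.
  row1 ← row1 − (5)·row0  ⇒  L[1][0]=5, U row1=(0, 4, 2, 8)
  row2 ← row2 − (6)·row0  ⇒  L[2][0]=6, U row2=(0, 2, 3, 2)
  row3 ← row3 − (2)·row0  ⇒  L[3][0]=2, U row3=(0, 9, 5, 5)
Step 2: pivot at (1,1) is 4.
  row2 ← row2 − (6)·row1  ⇒  L[2][1]=6, U row2=(0, 0, 2, 9)
  row3 ← row3 − (5)·row1  ⇒  L[3][1]=5, U row3=(0, 0, 6, 9)
Step 3: pivot at (2,2) is 2.
  row3 ← row3 − (3)·row2  ⇒  L[3][2]=3, U row3=(0, 0, 0, 4)

U[2][2] = 2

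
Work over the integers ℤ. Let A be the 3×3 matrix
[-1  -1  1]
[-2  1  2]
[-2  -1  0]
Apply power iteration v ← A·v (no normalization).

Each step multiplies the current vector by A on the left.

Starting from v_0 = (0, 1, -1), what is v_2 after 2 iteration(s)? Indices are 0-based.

v_2 = (2, 1, 5)

v_0 = (0, 1, -1).
v_1 = A·v_0 = (-2, -1, -1).
v_2 = A·v_1 = (2, 1, 5).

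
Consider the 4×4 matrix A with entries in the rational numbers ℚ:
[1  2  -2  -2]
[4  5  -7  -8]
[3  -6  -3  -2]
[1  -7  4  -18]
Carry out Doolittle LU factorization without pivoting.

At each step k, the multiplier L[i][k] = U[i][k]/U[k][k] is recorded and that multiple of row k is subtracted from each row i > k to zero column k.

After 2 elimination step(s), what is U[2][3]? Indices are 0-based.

U[2][3] = 4

k=0: U[0][0]=1
  eliminate (1,0): mult=4, new row 1: (0, -3, 1, 0); set L[1][0]=4
  eliminate (2,0): mult=3, new row 2: (0, -12, 3, 4); set L[2][0]=3
  eliminate (3,0): mult=1, new row 3: (0, -9, 6, -16); set L[3][0]=1
k=1: U[1][1]=-3
  eliminate (2,1): mult=4, new row 2: (0, 0, -1, 4); set L[2][1]=4
  eliminate (3,1): mult=3, new row 3: (0, 0, 3, -16); set L[3][1]=3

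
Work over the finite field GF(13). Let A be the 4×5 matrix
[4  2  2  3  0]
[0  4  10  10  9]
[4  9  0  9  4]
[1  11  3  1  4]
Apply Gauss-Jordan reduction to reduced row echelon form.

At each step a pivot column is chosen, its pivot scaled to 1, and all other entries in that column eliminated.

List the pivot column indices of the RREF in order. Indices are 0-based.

step 1: normalize row 0 (÷4) = (1, 7, 7, 4, 0)
  row 2: subtract 4×row0 = (0, 7, 11, 6, 4)
  row 3: subtract 1×row0 = (0, 4, 9, 10, 4)
step 2: normalize row 1 (÷4) = (0, 1, 9, 9, 12)
  row 0: subtract 7×row1 = (1, 0, 9, 6, 7)
  row 2: subtract 7×row1 = (0, 0, 0, 8, 11)
  row 3: subtract 4×row1 = (0, 0, 12, 0, 8)
step 3: exchange rows 2,3
step 3: normalize row 2 (÷12) = (0, 0, 1, 0, 5)
  row 0: subtract 9×row2 = (1, 0, 0, 6, 1)
  row 1: subtract 9×row2 = (0, 1, 0, 9, 6)
step 4: normalize row 3 (÷8) = (0, 0, 0, 1, 3)
  row 0: subtract 6×row3 = (1, 0, 0, 0, 9)
  row 1: subtract 9×row3 = (0, 1, 0, 0, 5)

pivot columns: 0, 1, 2, 3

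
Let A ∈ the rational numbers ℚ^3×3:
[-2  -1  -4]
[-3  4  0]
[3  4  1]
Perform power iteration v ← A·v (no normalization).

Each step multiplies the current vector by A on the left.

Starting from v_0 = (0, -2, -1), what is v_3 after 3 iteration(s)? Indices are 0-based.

v_3 = (78, -296, -127)

v_0 = (0, -2, -1).
v_1 = A·v_0 = (6, -8, -9).
v_2 = A·v_1 = (32, -50, -23).
v_3 = A·v_2 = (78, -296, -127).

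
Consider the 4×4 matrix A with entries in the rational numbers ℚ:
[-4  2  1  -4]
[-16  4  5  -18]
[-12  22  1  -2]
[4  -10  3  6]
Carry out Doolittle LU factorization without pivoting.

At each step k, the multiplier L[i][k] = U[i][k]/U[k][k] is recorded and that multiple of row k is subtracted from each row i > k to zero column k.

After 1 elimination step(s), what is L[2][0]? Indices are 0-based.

L[2][0] = 3

k=0: U[0][0]=-4
  eliminate (1,0): mult=4, new row 1: (0, -4, 1, -2); set L[1][0]=4
  eliminate (2,0): mult=3, new row 2: (0, 16, -2, 10); set L[2][0]=3
  eliminate (3,0): mult=-1, new row 3: (0, -8, 4, 2); set L[3][0]=-1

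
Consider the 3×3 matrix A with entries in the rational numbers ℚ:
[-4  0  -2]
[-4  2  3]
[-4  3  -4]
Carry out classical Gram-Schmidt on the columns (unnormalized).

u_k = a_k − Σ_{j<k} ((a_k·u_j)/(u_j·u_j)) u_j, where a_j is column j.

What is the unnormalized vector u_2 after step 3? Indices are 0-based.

Step 1: u_0 = a_0 = (-4, -4, -4).
Step 2: u_1 = a_1 − (-5/12)·u_0 = (-5/3, 1/3, 4/3).
Step 3: u_2 = a_2 − (1/4)·u_0 − (-3/14)·u_1 = (-19/14, 57/14, -19/7).

u_2 = (-19/14, 57/14, -19/7)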